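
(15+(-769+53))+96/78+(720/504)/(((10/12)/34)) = -58375/91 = -641.48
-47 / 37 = -1.27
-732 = -732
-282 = -282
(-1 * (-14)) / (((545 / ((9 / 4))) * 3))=21 / 1090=0.02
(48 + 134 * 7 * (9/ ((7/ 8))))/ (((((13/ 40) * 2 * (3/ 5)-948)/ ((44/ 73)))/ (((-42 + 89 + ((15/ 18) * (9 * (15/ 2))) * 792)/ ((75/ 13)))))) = -329786609152/ 6917553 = -47673.88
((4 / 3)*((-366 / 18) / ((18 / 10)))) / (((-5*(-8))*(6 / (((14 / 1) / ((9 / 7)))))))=-0.68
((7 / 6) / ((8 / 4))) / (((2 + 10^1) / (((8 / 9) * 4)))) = 14 / 81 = 0.17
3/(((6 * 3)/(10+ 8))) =3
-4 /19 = -0.21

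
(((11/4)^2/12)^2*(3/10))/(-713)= -14641/87613440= -0.00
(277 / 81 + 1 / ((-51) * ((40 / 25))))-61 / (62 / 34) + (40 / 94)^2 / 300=-22663763177 / 754364664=-30.04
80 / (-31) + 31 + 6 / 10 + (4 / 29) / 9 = 1174598 / 40455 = 29.03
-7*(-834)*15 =87570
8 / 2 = 4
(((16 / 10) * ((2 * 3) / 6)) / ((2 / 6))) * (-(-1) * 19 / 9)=152 / 15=10.13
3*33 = 99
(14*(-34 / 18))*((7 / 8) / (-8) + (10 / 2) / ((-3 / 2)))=78659 / 864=91.04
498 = 498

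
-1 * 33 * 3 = -99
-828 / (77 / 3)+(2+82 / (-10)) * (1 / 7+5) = -3528 / 55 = -64.15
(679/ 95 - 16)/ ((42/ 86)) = -36163/ 1995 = -18.13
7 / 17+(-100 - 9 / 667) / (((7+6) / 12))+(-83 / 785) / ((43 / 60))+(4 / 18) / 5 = -4120412620931 / 44781509565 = -92.01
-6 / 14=-3 / 7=-0.43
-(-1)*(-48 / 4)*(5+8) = -156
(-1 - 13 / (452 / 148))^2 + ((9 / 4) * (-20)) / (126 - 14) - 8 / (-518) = 1441709215 / 52914736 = 27.25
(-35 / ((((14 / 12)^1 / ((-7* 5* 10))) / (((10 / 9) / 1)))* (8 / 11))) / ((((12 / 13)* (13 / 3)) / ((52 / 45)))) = 125125 / 27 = 4634.26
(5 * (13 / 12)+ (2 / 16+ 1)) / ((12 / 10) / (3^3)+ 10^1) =2355 / 3616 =0.65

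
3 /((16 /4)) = 3 /4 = 0.75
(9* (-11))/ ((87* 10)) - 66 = -19173/ 290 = -66.11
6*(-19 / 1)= -114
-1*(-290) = 290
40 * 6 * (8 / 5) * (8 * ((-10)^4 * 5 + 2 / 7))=1075206144 / 7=153600877.71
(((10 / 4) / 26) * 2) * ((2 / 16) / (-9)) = -5 / 1872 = -0.00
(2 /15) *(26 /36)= 13 /135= 0.10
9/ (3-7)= -9/ 4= -2.25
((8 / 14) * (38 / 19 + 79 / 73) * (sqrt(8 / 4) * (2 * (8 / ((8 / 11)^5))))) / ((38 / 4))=20.62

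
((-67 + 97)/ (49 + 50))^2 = 100/ 1089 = 0.09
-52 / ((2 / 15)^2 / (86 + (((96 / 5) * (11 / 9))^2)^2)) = -199635214558 / 225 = -887267620.26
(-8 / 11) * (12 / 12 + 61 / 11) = -576 / 121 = -4.76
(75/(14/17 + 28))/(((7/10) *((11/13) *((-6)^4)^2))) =5525/2112397056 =0.00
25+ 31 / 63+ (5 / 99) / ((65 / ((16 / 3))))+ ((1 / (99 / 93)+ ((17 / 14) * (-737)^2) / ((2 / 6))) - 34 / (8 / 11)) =213909705769 / 108108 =1978666.76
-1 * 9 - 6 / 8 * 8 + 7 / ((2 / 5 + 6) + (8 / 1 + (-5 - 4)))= -370 / 27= -13.70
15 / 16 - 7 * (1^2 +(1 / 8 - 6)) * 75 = 40965 / 16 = 2560.31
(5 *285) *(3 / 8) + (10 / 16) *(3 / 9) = 6415 / 12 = 534.58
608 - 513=95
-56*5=-280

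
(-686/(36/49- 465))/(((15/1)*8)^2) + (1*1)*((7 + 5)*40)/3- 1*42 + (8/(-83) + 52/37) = 60013405948697/503007688800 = 119.31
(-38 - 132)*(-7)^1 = 1190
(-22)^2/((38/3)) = 38.21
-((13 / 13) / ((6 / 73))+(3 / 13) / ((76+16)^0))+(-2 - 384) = -31075 / 78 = -398.40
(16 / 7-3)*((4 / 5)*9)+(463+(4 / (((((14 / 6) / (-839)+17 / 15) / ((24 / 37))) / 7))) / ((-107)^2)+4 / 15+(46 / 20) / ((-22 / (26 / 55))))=87693045786387791 / 191437852579050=458.08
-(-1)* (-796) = -796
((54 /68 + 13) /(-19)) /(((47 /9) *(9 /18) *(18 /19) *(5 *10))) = -469 /79900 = -0.01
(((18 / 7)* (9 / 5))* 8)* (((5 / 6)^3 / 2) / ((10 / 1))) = 15 / 14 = 1.07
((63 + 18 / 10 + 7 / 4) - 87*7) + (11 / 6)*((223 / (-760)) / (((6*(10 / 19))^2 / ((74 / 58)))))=-13593351659 / 25056000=-542.52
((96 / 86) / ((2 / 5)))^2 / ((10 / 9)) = 12960 / 1849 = 7.01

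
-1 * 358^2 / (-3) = 128164 / 3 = 42721.33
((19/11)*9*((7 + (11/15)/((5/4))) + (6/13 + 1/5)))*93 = 42630642/3575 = 11924.66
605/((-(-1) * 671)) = 0.90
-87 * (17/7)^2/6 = -8381/98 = -85.52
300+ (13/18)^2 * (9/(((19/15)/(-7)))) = 62485/228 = 274.06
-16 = -16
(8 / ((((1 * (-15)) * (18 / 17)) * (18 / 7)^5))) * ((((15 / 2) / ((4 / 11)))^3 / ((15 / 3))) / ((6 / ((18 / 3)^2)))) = -1901459945 / 40310784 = -47.17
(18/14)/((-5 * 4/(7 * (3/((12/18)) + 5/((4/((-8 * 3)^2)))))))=-13041/40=-326.02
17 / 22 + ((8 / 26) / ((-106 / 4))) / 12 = 35095 / 45474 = 0.77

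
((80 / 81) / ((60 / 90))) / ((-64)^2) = 5 / 13824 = 0.00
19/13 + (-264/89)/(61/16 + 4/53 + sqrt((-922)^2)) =1324783387/908422021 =1.46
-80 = -80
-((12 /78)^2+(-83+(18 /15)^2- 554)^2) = -42665796749 /105625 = -403936.54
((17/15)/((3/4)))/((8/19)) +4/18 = 343/90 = 3.81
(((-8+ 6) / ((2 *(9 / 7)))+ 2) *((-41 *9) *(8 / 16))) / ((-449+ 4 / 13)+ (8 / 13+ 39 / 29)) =170027 / 336836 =0.50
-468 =-468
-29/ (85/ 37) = -1073/ 85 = -12.62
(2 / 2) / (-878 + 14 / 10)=-5 / 4383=-0.00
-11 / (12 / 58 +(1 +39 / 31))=-9889 / 2216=-4.46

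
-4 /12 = -1 /3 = -0.33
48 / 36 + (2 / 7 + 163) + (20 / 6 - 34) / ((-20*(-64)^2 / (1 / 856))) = 60604252321 / 368148480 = 164.62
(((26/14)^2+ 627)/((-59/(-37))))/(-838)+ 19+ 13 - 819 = -953887425/1211329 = -787.47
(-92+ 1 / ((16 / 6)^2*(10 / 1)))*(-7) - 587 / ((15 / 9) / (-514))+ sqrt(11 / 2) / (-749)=181674.70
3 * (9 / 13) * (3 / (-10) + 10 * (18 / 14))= 23733 / 910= 26.08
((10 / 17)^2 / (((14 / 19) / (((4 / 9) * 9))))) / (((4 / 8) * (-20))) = -380 / 2023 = -0.19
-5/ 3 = -1.67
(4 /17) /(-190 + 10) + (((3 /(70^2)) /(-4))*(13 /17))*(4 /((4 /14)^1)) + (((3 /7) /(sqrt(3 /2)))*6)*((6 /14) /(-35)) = -18*sqrt(6) /1715 -631 /214200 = -0.03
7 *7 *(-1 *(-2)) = 98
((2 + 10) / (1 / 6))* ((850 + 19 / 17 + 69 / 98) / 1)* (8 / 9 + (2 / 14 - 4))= -62441940 / 343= -182046.47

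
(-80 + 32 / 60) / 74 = -596 / 555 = -1.07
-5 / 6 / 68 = -5 / 408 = -0.01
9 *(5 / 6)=15 / 2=7.50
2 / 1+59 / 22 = 103 / 22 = 4.68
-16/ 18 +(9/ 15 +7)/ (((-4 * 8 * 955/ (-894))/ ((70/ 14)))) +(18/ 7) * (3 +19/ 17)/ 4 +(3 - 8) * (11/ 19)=-0.02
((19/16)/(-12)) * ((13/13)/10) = -19/1920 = -0.01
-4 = -4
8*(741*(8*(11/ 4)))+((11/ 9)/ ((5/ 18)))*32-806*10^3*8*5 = -160547216/ 5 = -32109443.20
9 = 9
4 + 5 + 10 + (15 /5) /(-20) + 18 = 737 /20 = 36.85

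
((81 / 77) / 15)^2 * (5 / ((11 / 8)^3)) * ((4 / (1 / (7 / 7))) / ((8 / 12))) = 2239488 / 39457495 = 0.06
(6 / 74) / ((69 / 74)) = 2 / 23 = 0.09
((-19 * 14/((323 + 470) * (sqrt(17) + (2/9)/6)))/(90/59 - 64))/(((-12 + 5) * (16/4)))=1593/3812820128 - 43011 * sqrt(17)/3812820128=-0.00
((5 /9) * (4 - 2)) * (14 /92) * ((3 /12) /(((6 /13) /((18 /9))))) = 455 /2484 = 0.18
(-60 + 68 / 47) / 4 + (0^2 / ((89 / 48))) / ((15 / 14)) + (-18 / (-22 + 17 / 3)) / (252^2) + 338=875769599 / 2708328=323.36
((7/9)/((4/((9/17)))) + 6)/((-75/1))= -83/1020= -0.08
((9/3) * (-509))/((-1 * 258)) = 509/86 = 5.92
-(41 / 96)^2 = -1681 / 9216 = -0.18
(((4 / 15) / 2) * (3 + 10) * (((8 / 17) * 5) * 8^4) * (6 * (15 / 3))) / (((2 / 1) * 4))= 1064960 / 17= 62644.71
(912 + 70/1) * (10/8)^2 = 12275/8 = 1534.38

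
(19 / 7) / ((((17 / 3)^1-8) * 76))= -3 / 196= -0.02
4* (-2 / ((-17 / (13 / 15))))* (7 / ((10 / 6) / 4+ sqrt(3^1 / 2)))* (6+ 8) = -40768 / 3247+ 244608* sqrt(6) / 16235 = 24.35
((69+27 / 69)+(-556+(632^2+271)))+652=9196789 / 23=399860.39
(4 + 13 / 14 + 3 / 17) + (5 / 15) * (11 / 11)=3883 / 714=5.44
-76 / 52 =-1.46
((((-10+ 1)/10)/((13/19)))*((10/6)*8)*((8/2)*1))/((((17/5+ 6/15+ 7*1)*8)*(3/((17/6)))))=-1615/2106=-0.77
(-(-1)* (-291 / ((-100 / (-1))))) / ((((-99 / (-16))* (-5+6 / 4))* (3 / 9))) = 776 / 1925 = 0.40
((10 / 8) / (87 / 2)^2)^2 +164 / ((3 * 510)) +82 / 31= 415490874763 / 150958520235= 2.75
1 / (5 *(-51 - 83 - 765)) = -1 / 4495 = -0.00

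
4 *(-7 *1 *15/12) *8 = -280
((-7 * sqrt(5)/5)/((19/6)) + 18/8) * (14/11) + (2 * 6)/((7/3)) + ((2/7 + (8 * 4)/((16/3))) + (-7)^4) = 371955/154-588 * sqrt(5)/1045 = 2414.03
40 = 40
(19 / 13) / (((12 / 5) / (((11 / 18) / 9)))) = 1045 / 25272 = 0.04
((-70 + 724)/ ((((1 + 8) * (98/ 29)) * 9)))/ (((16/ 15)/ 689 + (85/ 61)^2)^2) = 519424330130653025/ 820930260915984387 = 0.63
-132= -132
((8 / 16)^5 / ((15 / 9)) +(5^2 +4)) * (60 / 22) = 13929 / 176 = 79.14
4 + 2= 6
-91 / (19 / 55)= -5005 / 19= -263.42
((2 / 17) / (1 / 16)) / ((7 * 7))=32 / 833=0.04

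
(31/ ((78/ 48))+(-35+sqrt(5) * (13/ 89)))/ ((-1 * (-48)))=-69/ 208+13 * sqrt(5)/ 4272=-0.32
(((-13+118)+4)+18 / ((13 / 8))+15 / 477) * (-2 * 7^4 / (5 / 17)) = -20266783376 / 10335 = -1960985.33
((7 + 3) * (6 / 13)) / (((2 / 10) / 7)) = 2100 / 13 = 161.54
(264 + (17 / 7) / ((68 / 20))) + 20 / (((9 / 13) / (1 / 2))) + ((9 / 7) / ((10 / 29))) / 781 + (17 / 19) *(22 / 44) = 1306980908 / 4674285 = 279.61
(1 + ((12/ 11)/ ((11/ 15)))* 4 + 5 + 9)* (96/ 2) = 121680/ 121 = 1005.62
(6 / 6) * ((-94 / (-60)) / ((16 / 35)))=329 / 96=3.43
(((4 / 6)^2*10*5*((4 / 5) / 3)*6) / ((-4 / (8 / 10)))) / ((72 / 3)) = -8 / 27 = -0.30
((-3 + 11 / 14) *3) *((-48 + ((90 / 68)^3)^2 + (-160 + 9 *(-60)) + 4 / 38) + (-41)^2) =-2561741640546927 / 410917974656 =-6234.19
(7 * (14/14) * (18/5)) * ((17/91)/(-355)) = -306/23075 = -0.01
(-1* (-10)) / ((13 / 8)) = 80 / 13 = 6.15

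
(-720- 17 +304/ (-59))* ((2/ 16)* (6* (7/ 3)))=-306509/ 236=-1298.77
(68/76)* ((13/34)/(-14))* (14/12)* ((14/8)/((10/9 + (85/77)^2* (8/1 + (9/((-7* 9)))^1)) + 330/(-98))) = -0.01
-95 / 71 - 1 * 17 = -1302 / 71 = -18.34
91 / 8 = 11.38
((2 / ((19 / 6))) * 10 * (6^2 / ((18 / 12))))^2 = 8294400 / 361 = 22976.18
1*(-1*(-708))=708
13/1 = 13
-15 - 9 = -24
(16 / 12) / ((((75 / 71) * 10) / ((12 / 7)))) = 568 / 2625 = 0.22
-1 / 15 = -0.07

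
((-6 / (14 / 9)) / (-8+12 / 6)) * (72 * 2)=648 / 7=92.57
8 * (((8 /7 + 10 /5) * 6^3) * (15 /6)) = 95040 /7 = 13577.14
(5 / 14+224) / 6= 37.39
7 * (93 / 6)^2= 1681.75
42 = 42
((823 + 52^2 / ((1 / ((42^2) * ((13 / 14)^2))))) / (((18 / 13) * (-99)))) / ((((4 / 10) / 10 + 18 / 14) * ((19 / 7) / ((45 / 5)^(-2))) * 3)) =-34.32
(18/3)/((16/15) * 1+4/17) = 765/166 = 4.61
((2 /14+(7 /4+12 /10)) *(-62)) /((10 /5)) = -13423 /140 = -95.88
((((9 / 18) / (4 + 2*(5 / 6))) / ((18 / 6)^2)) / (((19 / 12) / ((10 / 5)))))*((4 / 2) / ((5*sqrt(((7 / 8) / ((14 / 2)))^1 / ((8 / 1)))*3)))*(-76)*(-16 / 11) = 4096 / 2805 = 1.46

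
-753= -753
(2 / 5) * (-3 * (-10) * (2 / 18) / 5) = 4 / 15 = 0.27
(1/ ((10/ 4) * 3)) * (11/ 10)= 11/ 75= 0.15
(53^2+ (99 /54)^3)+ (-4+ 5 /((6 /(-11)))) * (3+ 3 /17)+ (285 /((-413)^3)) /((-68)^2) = 24391281947125007 /8794916985456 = 2773.34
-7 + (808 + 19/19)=802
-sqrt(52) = -2*sqrt(13) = -7.21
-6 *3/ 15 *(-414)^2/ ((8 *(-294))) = 42849/ 490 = 87.45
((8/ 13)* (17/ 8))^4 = 83521/ 28561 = 2.92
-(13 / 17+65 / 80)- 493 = -134525 / 272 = -494.58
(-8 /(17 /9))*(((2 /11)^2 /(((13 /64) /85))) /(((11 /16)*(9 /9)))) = -1474560 /17303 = -85.22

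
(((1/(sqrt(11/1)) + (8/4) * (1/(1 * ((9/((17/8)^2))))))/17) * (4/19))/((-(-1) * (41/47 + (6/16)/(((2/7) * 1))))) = 3008 * sqrt(11)/5837579 + 1598/280953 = 0.01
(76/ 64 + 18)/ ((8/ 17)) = 5219/ 128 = 40.77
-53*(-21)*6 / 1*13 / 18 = 4823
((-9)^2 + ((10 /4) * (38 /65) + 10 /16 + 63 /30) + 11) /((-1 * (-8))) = 50017 /4160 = 12.02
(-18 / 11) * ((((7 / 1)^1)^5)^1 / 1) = -302526 / 11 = -27502.36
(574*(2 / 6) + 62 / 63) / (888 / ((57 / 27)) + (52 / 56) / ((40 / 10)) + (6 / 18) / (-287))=75506912 / 165237375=0.46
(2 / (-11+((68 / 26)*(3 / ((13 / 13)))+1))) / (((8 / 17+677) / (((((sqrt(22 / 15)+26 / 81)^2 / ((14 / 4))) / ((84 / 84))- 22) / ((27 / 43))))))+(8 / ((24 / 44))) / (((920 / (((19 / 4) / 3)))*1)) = 6648299372783 / 91972306114920- 494156*sqrt(330) / 18512944065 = 0.07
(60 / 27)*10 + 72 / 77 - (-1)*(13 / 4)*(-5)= 19147 / 2772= 6.91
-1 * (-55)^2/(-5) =605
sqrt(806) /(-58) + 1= 1 - sqrt(806) /58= 0.51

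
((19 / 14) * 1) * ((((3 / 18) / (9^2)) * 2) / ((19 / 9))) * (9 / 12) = 1 / 504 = 0.00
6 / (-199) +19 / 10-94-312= -804219 / 1990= -404.13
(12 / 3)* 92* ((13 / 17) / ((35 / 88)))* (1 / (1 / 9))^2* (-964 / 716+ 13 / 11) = -1004410368 / 106505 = -9430.64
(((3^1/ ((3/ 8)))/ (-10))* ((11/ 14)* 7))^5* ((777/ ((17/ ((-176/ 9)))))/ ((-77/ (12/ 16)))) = -762737536/ 53125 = -14357.41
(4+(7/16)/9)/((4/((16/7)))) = 583/252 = 2.31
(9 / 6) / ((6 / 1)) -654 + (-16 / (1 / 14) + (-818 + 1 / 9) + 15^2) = -1470.64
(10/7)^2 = 100/49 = 2.04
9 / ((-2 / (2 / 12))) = -3 / 4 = -0.75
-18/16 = -1.12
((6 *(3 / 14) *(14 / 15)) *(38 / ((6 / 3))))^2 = 12996 / 25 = 519.84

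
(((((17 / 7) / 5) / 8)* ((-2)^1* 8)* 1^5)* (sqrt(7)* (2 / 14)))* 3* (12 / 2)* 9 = -5508* sqrt(7) / 245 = -59.48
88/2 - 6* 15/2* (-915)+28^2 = 42003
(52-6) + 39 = 85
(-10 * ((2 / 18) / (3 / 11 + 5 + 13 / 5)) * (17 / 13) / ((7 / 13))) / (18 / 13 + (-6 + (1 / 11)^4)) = 0.07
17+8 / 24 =52 / 3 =17.33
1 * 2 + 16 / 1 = 18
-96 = -96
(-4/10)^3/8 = -1/125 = -0.01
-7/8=-0.88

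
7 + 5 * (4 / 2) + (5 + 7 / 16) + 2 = 391 / 16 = 24.44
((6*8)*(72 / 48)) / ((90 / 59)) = 236 / 5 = 47.20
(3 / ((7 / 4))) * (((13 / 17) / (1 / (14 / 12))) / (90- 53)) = 26 / 629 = 0.04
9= 9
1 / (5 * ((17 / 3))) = 3 / 85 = 0.04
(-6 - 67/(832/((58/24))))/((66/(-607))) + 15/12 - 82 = -15668599/658944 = -23.78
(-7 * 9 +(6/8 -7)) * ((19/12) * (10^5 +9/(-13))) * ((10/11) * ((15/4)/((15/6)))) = -3109933015/208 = -14951601.03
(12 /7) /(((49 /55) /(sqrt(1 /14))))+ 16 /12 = 330 * sqrt(14) /2401+ 4 /3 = 1.85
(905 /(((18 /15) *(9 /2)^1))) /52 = 4525 /1404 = 3.22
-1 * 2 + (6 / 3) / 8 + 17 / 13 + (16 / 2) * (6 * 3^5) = 606505 / 52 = 11663.56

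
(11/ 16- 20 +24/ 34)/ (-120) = 1687/ 10880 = 0.16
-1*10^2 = -100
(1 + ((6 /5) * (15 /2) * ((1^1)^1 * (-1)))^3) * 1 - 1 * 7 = -735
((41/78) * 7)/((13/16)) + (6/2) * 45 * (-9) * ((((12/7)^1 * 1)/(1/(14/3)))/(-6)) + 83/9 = 2484935/1521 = 1633.75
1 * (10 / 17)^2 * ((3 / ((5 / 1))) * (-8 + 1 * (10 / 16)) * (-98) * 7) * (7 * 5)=10624425 / 289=36762.72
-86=-86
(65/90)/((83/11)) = 143/1494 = 0.10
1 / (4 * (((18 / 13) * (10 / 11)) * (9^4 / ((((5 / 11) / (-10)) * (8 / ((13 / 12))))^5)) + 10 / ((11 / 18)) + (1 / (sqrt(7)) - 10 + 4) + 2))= -28202070784418578432 / 218634515785599433904014671 - 2078764171264 * sqrt(7) / 218634515785599433904014671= -0.00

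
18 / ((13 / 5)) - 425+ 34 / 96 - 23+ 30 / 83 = -22807193 / 51792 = -440.36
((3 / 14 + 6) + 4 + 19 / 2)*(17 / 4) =1173 / 14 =83.79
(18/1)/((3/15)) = 90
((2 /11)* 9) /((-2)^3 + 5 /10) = -12 /55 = -0.22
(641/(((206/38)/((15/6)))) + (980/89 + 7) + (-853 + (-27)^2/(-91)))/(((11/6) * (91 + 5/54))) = -147949274250/45137565473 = -3.28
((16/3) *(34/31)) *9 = 1632/31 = 52.65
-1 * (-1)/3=1/3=0.33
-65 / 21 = -3.10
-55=-55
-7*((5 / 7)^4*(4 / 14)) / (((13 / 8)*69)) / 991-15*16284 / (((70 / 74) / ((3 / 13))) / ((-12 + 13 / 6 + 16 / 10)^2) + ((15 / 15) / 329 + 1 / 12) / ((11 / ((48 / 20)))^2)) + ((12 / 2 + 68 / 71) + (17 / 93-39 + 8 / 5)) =-834567073558349407361313411 / 220653937420900059440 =-3782244.19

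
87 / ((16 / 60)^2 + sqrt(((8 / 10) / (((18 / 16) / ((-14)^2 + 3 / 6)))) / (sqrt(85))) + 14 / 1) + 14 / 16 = -735791657625 * 17^(3 / 4) * sqrt(393) * 5^(1 / 4) / 106125636115457- 103855162500 * 17^(1 / 4) * sqrt(393) * 5^(3 / 4) / 106125636115457 + 5480090741250 * sqrt(85) / 106125636115457 + 6023116599033899 / 849005088923656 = 5.72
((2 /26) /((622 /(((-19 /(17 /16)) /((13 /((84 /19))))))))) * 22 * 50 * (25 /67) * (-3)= 55440000 /59864701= 0.93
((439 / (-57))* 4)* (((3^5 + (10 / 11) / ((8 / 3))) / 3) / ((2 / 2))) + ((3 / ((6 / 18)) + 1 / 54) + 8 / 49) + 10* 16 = -1288349767 / 553014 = -2329.69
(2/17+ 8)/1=138/17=8.12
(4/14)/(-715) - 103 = -515517/5005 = -103.00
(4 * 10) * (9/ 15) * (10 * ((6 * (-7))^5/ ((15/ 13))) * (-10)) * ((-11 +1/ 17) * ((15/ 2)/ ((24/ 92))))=-1453652435289600/ 17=-85508966781741.18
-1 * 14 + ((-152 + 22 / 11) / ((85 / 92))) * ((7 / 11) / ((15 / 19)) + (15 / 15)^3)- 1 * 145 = -84565 / 187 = -452.22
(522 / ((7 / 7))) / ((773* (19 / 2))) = 1044 / 14687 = 0.07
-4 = -4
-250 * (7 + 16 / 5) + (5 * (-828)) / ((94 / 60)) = -244050 / 47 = -5192.55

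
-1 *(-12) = 12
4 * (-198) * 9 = -7128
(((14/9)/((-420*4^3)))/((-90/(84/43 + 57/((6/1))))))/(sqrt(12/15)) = 197*sqrt(5)/53498880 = 0.00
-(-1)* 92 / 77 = 92 / 77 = 1.19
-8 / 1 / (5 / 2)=-16 / 5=-3.20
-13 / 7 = -1.86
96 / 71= 1.35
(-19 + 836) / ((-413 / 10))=-8170 / 413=-19.78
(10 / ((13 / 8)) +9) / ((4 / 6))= 591 / 26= 22.73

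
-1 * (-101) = 101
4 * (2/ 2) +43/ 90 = 403/ 90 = 4.48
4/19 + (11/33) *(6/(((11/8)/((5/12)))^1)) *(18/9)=892/627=1.42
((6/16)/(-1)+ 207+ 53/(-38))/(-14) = -31195/2128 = -14.66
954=954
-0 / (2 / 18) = 0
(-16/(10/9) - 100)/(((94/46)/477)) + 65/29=-181971673/6815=-26701.64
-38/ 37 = -1.03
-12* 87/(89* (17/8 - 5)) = 8352/2047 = 4.08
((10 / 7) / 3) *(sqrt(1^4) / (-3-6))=-10 / 189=-0.05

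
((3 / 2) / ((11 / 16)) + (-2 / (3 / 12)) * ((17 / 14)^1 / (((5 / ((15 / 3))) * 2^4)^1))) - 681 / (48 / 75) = -1308985 / 1232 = -1062.49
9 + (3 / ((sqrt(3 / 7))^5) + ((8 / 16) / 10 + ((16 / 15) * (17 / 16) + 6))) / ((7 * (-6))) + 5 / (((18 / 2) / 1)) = 7883 / 840 - 7 * sqrt(21) / 54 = 8.79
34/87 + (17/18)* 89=44081/522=84.45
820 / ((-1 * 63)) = -820 / 63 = -13.02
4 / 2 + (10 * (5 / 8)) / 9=97 / 36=2.69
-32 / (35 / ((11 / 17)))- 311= -185397 / 595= -311.59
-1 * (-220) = 220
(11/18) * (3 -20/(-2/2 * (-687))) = 22451/12366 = 1.82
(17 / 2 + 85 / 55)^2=48841 / 484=100.91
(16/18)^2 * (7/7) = 64/81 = 0.79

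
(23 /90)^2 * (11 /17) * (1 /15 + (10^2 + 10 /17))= 149356273 /35113500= 4.25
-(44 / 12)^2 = -121 / 9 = -13.44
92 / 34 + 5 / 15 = 155 / 51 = 3.04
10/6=5/3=1.67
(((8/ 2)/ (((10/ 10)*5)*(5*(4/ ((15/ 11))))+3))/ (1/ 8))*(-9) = -3.77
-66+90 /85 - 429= -8397 /17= -493.94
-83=-83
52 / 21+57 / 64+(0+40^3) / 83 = 86391575 / 111552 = 774.45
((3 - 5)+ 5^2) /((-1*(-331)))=23 /331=0.07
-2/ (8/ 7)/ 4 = -7/ 16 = -0.44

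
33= 33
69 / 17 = 4.06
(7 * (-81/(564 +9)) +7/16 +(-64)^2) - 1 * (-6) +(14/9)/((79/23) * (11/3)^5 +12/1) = 160311422119289/39086536432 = 4101.45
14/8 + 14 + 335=350.75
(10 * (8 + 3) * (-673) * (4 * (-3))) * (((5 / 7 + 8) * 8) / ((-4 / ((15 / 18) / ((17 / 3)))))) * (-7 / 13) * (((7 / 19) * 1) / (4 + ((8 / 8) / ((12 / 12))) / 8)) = 459793600 / 4199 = 109500.74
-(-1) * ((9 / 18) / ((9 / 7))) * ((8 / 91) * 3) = 4 / 39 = 0.10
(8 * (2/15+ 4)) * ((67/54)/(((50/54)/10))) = 33232/75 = 443.09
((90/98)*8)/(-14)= -0.52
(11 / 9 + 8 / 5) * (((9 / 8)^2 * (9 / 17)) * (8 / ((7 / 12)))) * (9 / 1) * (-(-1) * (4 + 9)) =3610737 / 1190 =3034.23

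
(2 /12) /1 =1 /6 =0.17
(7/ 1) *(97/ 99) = 679/ 99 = 6.86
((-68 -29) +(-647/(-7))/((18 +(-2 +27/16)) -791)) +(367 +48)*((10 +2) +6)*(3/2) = 962064636/86611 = 11107.88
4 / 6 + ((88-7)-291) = -628 / 3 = -209.33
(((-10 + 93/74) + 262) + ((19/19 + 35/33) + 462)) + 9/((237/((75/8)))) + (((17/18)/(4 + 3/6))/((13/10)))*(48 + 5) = 196704353839/270856872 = 726.23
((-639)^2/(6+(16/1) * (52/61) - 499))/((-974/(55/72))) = 16912555/25316208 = 0.67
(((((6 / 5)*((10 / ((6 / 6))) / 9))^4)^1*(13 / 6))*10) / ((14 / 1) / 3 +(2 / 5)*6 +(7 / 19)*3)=1580800 / 188649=8.38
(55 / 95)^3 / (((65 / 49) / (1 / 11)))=5929 / 445835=0.01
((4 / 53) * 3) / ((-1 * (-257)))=12 / 13621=0.00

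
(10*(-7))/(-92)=35/46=0.76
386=386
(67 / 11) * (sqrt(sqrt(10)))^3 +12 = 12 +67 * 10^(3 / 4) / 11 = 46.25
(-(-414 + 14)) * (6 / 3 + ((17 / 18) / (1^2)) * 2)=14000 / 9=1555.56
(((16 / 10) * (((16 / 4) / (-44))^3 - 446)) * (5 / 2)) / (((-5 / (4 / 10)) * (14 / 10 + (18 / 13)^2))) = 802583704 / 18653965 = 43.02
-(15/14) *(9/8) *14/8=-135/64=-2.11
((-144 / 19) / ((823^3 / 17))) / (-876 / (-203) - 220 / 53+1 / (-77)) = -0.00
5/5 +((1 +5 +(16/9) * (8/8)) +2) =97/9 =10.78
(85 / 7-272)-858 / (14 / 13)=-1056.57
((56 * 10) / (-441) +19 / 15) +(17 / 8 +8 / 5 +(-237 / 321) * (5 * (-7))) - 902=-235243927 / 269640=-872.44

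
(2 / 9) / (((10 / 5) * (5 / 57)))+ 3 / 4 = 2.02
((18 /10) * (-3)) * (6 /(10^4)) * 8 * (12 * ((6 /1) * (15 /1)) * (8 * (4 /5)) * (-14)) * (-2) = -15676416 /3125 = -5016.45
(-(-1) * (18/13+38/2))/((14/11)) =2915/182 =16.02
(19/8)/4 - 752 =-24045/32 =-751.41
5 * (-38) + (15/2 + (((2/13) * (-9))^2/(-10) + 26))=-264809/1690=-156.69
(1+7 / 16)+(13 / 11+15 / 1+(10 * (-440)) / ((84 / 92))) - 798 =-20695487 / 3696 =-5599.43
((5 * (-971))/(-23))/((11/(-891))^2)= 31853655/23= 1384941.52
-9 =-9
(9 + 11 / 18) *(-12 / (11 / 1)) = -346 / 33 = -10.48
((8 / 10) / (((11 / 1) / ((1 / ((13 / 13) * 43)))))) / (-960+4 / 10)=-2 / 1134727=-0.00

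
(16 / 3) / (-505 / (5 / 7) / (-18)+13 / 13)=96 / 725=0.13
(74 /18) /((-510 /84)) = -518 /765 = -0.68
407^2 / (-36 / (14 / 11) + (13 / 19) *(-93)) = -22031317 / 12225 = -1802.15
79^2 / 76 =6241 / 76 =82.12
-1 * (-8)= 8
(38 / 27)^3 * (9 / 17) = 54872 / 37179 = 1.48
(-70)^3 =-343000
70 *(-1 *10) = -700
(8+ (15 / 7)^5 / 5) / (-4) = -286331 / 67228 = -4.26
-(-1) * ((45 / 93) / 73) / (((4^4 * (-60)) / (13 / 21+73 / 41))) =-1033 / 997602816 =-0.00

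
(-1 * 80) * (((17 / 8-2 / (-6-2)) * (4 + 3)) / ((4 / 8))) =-2660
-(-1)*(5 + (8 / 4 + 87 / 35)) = 332 / 35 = 9.49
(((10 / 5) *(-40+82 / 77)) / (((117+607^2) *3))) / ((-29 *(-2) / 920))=-1379080 / 1234511817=-0.00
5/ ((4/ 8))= 10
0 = 0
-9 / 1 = -9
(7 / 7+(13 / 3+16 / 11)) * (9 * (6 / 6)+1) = 2240 / 33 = 67.88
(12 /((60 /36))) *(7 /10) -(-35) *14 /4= 6377 /50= 127.54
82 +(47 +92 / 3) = 479 / 3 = 159.67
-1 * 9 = -9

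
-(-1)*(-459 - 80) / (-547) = 539 / 547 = 0.99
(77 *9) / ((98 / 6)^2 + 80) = 2.00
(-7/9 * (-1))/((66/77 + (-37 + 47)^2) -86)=49/936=0.05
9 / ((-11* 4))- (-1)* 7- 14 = -317 / 44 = -7.20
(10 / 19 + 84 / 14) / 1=124 / 19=6.53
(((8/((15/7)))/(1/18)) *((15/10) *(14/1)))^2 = 49787136/25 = 1991485.44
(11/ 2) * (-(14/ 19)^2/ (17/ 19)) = -1078/ 323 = -3.34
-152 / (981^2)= -152 / 962361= -0.00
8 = 8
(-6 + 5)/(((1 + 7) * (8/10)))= -5/32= -0.16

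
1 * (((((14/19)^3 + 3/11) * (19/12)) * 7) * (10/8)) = 1776635/190608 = 9.32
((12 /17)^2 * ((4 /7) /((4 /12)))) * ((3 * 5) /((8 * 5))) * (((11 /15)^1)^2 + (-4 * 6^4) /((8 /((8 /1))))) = -83972088 /50575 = -1660.35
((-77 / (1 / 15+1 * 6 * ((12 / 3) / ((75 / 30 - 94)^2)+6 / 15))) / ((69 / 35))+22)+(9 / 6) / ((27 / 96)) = 2235493 / 194097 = 11.52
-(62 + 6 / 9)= -188 / 3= -62.67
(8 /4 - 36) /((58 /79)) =-1343 /29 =-46.31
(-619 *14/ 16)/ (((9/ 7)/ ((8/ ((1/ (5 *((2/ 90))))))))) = -374.46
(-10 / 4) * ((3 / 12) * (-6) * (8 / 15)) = 2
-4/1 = -4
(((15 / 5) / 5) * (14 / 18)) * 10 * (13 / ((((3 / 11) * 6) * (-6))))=-1001 / 162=-6.18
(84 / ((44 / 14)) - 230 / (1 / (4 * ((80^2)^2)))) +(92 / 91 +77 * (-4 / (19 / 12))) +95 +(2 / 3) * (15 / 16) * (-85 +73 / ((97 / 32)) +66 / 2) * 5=-139039176061971953 / 3689686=-37683200159.03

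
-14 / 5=-2.80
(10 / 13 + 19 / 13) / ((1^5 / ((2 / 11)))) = 58 / 143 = 0.41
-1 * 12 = -12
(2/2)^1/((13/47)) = 47/13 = 3.62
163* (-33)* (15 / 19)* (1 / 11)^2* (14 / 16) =-51345 / 1672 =-30.71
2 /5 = 0.40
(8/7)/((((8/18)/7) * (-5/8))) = -144/5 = -28.80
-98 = -98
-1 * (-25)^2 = -625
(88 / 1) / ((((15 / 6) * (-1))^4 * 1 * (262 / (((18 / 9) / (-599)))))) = -0.00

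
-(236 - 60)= -176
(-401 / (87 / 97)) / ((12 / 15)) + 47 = -178129 / 348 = -511.86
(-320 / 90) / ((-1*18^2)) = 8 / 729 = 0.01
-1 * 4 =-4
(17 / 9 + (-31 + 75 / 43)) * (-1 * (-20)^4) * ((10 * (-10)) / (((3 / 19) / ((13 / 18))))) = -20927816000000 / 10449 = -2002853478.80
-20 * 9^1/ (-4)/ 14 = 45/ 14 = 3.21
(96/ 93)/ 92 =8/ 713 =0.01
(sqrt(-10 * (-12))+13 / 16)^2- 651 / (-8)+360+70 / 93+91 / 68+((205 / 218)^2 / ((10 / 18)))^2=13 * sqrt(30) / 4+32374280321645813 / 57131789450496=584.46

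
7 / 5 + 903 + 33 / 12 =18143 / 20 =907.15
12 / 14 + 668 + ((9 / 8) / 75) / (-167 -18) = 173233979 / 259000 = 668.86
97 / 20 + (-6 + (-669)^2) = 8951197 / 20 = 447559.85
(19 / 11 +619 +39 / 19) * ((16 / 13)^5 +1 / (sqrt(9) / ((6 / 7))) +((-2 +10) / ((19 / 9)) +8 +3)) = 11147.33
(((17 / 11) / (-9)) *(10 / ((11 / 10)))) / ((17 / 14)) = -1400 / 1089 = -1.29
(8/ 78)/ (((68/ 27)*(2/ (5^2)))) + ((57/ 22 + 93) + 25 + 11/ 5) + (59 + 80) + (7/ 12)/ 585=344332957/ 1312740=262.30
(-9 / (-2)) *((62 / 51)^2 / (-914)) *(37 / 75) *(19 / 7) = -675583 / 69338325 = -0.01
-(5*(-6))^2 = -900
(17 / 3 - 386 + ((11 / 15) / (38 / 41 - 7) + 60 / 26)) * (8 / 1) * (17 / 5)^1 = -10285.58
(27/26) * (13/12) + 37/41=665/328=2.03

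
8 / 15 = 0.53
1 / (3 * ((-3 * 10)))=-1 / 90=-0.01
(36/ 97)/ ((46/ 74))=1332/ 2231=0.60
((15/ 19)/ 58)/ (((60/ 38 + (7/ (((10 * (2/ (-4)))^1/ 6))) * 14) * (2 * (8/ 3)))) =-75/ 3409472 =-0.00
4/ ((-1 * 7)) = -4/ 7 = -0.57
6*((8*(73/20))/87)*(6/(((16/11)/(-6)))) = -7227/145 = -49.84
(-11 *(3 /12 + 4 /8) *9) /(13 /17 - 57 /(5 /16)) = 25245 /61756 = 0.41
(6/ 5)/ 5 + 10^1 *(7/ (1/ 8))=14006/ 25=560.24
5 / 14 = 0.36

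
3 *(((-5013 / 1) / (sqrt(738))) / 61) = -5013 *sqrt(82) / 5002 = -9.08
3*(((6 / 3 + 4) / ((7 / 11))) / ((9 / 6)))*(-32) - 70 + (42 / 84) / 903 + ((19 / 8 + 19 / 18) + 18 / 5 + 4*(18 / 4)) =-70260349 / 108360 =-648.40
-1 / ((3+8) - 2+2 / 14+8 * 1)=-7 / 120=-0.06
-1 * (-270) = 270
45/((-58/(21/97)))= -945/5626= -0.17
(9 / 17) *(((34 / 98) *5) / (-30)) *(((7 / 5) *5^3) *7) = -75 / 2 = -37.50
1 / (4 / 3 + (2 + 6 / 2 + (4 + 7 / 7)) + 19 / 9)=9 / 121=0.07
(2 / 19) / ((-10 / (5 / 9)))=-1 / 171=-0.01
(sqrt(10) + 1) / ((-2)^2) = 1 / 4 + sqrt(10) / 4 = 1.04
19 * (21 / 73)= 399 / 73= 5.47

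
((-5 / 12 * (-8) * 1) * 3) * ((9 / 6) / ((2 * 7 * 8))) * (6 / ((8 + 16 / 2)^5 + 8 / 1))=15 / 19573568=0.00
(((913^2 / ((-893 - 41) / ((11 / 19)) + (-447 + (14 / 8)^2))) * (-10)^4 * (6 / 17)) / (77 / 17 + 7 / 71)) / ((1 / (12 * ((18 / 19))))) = -22499160963840000 / 6404638541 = -3512947.81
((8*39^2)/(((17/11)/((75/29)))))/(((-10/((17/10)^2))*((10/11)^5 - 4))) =8083632843/4641740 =1741.51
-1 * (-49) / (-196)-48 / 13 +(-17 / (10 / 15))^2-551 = 1239 / 13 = 95.31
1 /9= 0.11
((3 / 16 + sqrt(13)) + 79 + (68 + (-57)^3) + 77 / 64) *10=-59214275 / 32 + 10 *sqrt(13)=-1850410.04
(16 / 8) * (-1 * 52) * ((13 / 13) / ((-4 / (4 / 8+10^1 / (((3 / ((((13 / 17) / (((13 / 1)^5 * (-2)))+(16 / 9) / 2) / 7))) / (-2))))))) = -63605167 / 7058961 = -9.01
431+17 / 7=3034 / 7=433.43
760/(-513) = -40/27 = -1.48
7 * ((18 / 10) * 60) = 756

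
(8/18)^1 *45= 20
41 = 41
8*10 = 80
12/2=6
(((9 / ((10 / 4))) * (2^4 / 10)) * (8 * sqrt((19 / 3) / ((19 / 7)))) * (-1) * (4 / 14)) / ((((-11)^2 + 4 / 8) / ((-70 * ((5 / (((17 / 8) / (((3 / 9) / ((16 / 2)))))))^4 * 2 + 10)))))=13855387648 * sqrt(21) / 547981281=115.87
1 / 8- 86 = -687 / 8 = -85.88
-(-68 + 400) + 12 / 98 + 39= -14351 / 49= -292.88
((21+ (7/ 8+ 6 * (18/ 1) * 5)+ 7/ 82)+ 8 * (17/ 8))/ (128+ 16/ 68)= 3228283/ 715040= 4.51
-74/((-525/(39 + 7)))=3404/525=6.48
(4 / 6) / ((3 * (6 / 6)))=2 / 9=0.22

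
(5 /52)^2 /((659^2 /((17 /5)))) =85 /1174295824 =0.00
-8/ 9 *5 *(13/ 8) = -65/ 9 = -7.22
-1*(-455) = 455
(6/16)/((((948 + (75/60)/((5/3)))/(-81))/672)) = -27216/1265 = -21.51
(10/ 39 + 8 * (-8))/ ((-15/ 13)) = 2486/ 45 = 55.24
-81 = -81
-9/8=-1.12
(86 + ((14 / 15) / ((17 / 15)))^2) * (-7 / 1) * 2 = -350700 / 289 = -1213.49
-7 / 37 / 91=-1 / 481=-0.00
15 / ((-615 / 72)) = -72 / 41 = -1.76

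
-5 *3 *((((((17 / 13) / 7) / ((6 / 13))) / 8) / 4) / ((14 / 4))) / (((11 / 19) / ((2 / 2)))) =-1615 / 17248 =-0.09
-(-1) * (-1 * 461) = -461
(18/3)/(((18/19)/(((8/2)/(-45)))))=-76/135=-0.56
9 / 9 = 1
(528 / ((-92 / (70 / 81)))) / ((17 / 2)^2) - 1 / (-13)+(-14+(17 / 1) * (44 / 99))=-15016205 / 2333097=-6.44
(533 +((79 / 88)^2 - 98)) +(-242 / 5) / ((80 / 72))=75938809 / 193600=392.25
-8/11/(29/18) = -0.45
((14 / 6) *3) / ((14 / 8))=4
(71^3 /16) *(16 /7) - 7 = 357862 /7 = 51123.14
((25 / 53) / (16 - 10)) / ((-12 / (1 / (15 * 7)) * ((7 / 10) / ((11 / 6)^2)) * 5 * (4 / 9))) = -605 / 4487616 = -0.00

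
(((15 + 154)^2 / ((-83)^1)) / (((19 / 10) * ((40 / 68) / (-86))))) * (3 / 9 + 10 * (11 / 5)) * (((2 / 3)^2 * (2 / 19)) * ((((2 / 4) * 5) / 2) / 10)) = 2797664194 / 809001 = 3458.17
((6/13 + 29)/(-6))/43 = -383/3354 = -0.11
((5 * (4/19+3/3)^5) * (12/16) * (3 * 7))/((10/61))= 24734866149/19808792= 1248.68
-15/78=-5/26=-0.19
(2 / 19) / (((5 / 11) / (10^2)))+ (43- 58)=155 / 19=8.16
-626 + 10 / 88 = -27539 / 44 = -625.89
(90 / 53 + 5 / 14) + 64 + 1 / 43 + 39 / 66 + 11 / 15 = 177420563 / 2632245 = 67.40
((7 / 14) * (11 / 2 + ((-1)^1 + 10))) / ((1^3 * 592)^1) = 29 / 2368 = 0.01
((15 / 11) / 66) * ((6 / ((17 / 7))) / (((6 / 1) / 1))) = 35 / 4114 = 0.01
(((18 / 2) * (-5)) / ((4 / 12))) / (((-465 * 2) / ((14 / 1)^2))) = 882 / 31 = 28.45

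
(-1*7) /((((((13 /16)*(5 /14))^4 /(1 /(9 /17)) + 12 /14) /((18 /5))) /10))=-3595177033728 /12282045187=-292.72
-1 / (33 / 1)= -1 / 33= -0.03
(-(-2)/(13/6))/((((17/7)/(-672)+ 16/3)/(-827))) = -15560832/108641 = -143.23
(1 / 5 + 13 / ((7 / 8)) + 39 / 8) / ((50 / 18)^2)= 452061 / 175000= 2.58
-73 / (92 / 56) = -1022 / 23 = -44.43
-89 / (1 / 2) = -178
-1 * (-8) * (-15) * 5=-600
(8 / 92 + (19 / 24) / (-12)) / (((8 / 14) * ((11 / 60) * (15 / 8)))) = 973 / 9108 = 0.11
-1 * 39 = -39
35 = 35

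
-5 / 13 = -0.38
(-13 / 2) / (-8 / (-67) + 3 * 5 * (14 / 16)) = -3484 / 7099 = -0.49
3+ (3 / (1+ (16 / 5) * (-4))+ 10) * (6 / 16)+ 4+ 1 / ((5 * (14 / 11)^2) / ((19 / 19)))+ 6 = 1940223 / 115640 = 16.78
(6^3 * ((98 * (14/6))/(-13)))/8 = -6174/13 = -474.92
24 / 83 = 0.29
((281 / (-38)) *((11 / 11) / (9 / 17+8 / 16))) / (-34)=281 / 1330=0.21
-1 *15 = -15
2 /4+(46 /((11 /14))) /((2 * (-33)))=-281 /726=-0.39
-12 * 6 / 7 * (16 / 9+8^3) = -36992 / 7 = -5284.57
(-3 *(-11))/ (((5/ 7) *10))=231/ 50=4.62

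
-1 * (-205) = 205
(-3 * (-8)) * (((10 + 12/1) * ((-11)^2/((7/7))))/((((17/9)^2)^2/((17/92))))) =104792292/112999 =927.37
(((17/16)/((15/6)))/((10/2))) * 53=901/200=4.50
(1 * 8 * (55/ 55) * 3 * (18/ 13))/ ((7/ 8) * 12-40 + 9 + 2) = -864/ 481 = -1.80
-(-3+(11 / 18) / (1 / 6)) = -2 / 3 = -0.67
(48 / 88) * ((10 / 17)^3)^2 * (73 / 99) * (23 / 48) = 209875000 / 26285812641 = 0.01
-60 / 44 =-15 / 11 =-1.36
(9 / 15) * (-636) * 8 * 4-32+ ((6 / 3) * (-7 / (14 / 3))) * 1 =-61231 / 5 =-12246.20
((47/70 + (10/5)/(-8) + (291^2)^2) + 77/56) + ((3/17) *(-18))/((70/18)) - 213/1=34133348573143/4760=7170871548.98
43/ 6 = 7.17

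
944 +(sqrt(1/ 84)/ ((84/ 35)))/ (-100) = 944 -sqrt(21)/ 10080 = 944.00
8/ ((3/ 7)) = 56/ 3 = 18.67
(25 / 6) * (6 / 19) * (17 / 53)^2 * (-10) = -72250 / 53371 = -1.35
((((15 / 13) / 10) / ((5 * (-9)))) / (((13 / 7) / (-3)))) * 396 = 1386 / 845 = 1.64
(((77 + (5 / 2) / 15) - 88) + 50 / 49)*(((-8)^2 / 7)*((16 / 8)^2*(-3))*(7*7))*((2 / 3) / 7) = 738560 / 147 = 5024.22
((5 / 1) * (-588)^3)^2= 1033246553039769600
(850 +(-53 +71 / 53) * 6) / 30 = 14311 / 795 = 18.00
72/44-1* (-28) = 326/11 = 29.64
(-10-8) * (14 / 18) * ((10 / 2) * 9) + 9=-621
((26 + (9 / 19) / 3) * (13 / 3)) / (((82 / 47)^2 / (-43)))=-613711007 / 383268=-1601.26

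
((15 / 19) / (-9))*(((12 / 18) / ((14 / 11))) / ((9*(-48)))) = 55 / 517104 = 0.00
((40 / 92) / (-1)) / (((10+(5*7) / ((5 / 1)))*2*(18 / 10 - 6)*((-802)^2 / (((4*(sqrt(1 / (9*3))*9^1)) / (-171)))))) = -0.00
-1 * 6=-6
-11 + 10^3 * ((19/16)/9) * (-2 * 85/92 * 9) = -202887/92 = -2205.29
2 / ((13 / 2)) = 4 / 13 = 0.31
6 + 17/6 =53/6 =8.83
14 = 14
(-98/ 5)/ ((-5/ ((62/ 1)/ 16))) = 1519/ 100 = 15.19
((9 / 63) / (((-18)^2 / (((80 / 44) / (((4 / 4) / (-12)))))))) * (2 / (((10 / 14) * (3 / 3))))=-8 / 297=-0.03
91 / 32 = 2.84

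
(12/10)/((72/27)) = 9/20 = 0.45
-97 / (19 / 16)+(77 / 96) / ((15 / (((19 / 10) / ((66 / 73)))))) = -133908329 / 1641600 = -81.57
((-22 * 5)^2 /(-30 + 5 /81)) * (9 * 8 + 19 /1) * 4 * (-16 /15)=76108032 /485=156923.78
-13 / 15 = -0.87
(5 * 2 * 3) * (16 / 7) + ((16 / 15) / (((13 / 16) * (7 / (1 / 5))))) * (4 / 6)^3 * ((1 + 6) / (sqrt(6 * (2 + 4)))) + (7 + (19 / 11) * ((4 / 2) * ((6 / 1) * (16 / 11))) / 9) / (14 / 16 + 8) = 331267777688 / 4749319575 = 69.75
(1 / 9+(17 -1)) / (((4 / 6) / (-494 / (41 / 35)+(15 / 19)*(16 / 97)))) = -2309533175 / 226689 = -10188.11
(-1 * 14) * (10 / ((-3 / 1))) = 140 / 3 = 46.67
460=460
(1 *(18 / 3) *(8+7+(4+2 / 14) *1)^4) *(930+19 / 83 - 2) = 149040270259488 / 199283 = 747882510.10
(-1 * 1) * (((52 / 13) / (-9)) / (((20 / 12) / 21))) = 28 / 5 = 5.60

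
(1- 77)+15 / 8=-593 / 8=-74.12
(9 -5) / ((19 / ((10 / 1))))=40 / 19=2.11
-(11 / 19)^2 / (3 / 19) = -121 / 57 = -2.12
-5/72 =-0.07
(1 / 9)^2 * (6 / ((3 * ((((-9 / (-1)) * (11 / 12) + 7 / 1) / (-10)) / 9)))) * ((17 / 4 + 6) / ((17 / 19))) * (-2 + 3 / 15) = 3116 / 1037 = 3.00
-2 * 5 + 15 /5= -7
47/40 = 1.18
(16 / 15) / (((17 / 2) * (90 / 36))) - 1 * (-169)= 215539 / 1275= 169.05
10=10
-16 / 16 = -1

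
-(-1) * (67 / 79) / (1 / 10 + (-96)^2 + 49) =670 / 7319429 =0.00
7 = 7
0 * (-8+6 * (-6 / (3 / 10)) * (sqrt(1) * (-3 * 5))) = 0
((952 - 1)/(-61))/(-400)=0.04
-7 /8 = -0.88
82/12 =41/6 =6.83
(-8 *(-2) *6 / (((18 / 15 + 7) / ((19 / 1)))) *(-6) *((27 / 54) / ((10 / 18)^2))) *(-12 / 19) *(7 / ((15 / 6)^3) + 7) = 260620416 / 25625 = 10170.55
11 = 11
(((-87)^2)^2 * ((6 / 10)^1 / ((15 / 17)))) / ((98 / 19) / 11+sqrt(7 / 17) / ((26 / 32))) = -4093604524472463 / 90507250+2212187060413044 * sqrt(119) / 316775375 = 30950941.03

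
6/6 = 1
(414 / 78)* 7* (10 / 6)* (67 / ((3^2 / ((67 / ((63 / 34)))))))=17551990 / 1053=16668.56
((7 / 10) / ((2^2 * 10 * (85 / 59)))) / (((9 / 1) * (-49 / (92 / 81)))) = -1357 / 43375500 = -0.00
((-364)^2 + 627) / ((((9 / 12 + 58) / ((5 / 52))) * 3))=133123 / 1833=72.63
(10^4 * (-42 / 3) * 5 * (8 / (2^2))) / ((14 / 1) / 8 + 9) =-5600000 / 43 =-130232.56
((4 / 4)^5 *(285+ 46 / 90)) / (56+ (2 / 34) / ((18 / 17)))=25696 / 5045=5.09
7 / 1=7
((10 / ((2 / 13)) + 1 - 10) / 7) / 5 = 8 / 5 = 1.60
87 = 87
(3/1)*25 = 75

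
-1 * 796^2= -633616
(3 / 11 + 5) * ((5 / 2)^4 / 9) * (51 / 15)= 61625 / 792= 77.81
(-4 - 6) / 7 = -10 / 7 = -1.43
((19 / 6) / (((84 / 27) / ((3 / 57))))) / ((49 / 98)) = 3 / 28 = 0.11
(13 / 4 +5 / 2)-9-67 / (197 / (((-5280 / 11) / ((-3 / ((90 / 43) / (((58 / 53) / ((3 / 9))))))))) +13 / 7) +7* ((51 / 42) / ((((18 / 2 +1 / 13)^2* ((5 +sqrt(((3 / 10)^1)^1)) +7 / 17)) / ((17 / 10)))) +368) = 10053546469543782585 / 3934702019964676-14115049* sqrt(30) / 23329105040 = 2555.09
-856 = -856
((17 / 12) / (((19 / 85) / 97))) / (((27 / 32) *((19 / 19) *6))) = 560660 / 4617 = 121.43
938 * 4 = 3752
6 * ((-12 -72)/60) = -42/5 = -8.40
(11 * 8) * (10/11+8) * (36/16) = 1764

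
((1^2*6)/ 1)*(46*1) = 276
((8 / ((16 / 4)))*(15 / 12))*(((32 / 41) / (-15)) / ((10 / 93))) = -248 / 205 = -1.21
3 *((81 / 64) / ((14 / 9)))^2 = 1594323 / 802816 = 1.99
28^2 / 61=784 / 61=12.85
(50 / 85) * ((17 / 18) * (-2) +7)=3.01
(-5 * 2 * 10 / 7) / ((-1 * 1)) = 100 / 7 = 14.29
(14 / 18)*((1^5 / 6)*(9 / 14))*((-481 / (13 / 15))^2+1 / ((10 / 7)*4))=12321007 / 480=25668.76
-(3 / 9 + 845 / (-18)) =839 / 18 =46.61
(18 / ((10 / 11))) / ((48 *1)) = 33 / 80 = 0.41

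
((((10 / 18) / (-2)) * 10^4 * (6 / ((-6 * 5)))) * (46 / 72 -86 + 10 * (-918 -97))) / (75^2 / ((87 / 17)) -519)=-6678573125 / 681372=-9801.65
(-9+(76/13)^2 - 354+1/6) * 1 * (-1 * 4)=666514/507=1314.62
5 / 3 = 1.67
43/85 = 0.51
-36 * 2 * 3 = -216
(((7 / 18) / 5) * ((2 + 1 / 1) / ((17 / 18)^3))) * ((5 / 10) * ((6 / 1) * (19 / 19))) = 20412 / 24565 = 0.83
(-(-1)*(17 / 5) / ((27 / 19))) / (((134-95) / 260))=1292 / 81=15.95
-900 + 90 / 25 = -4482 / 5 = -896.40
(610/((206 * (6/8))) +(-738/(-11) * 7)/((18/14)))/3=1254982/10197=123.07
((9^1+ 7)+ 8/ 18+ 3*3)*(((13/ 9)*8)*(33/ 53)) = 261976/ 1431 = 183.07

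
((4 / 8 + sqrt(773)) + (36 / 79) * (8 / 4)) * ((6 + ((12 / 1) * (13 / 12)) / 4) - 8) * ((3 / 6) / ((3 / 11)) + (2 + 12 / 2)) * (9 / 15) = 13157 / 1264 + 59 * sqrt(773) / 8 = 215.46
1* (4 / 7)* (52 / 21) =208 / 147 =1.41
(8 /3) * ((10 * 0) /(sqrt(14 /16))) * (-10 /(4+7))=0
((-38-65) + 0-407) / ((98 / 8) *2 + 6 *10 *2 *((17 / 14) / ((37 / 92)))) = -264180 / 200371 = -1.32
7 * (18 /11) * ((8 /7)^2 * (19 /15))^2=2957312 /94325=31.35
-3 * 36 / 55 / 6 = -18 / 55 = -0.33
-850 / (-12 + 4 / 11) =4675 / 64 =73.05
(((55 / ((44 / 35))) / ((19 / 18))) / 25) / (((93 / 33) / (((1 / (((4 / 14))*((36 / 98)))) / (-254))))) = -26411 / 1196848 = -0.02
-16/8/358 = -1/179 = -0.01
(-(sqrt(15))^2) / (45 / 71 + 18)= -355 / 441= -0.80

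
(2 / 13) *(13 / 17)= 2 / 17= 0.12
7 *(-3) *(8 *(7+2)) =-1512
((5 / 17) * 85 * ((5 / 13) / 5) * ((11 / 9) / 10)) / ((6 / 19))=1045 / 1404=0.74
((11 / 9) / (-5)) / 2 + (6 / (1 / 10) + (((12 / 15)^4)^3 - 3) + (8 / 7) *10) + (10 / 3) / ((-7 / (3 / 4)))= 1046174152108 / 15380859375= 68.02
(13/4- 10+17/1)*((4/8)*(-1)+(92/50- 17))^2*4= 10054.66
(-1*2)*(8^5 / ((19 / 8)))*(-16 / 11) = 8388608 / 209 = 40136.88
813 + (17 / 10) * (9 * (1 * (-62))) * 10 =-8673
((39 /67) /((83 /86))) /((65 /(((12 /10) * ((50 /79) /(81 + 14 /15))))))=0.00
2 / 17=0.12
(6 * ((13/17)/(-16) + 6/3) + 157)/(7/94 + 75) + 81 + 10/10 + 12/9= 123204245/1439628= 85.58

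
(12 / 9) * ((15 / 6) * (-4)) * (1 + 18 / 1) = -760 / 3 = -253.33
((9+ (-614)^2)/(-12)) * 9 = -1131015/4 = -282753.75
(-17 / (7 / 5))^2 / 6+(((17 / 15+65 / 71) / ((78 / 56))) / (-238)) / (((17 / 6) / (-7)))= 3214074261 / 130706030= 24.59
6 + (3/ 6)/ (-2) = 23/ 4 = 5.75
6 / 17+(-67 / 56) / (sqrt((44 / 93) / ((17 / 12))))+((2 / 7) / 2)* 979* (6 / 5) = 100068 / 595 - 67* sqrt(5797) / 2464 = 166.11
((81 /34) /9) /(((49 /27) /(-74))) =-8991 /833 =-10.79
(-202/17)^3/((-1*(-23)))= -8242408/112999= -72.94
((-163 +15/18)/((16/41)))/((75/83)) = -3311119/7200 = -459.88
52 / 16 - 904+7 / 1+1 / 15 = -53621 / 60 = -893.68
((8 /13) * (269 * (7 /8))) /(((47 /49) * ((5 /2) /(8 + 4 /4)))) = 1660806 /3055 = 543.64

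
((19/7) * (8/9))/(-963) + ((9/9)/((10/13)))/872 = -536743/529033680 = -0.00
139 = 139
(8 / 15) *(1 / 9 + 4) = 296 / 135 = 2.19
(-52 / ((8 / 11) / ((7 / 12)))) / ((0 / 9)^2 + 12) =-1001 / 288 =-3.48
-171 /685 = -0.25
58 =58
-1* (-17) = 17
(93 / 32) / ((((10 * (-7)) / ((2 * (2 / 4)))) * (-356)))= 93 / 797440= 0.00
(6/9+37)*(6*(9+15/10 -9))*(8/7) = 2712/7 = 387.43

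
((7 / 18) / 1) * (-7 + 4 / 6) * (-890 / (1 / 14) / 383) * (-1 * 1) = -828590 / 10341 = -80.13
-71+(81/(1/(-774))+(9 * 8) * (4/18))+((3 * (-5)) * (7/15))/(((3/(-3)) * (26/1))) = -1631467/26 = -62748.73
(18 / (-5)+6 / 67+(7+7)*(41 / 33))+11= 275087 / 11055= 24.88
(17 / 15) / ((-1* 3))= -17 / 45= -0.38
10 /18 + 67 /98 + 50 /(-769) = 796417 /678258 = 1.17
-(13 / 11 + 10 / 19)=-357 / 209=-1.71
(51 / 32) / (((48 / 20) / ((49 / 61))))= 4165 / 7808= 0.53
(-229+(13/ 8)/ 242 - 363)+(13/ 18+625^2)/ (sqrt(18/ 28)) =-1146099/ 1936+7031263 *sqrt(14)/ 54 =486603.88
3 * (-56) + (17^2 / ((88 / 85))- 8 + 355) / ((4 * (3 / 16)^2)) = 141392 / 33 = 4284.61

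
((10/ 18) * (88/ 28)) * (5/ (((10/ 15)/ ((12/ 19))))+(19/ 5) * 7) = 54.72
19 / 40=0.48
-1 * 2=-2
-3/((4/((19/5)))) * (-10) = 28.50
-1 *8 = -8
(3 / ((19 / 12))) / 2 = 18 / 19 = 0.95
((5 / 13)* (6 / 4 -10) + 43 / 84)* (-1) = 3011 / 1092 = 2.76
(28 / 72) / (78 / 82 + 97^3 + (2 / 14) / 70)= 0.00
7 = 7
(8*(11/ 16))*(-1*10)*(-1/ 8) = 55/ 8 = 6.88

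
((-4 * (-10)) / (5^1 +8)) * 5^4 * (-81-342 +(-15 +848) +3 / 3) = 10275000 / 13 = 790384.62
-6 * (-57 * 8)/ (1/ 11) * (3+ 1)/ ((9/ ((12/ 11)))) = 14592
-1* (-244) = 244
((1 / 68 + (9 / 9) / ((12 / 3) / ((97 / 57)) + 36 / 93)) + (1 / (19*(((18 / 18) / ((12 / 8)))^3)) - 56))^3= -400460123966053225260311 / 2349814964715191232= -170421.98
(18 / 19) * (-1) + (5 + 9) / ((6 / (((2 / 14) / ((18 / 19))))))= -611 / 1026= -0.60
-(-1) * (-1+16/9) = 7/9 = 0.78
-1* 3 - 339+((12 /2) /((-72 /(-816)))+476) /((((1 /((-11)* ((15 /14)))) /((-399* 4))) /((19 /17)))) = 11436138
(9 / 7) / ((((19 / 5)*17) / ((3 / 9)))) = 15 / 2261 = 0.01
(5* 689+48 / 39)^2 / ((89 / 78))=12042777606 / 1157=10408623.69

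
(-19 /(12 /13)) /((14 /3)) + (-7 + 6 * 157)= 52113 /56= 930.59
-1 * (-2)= 2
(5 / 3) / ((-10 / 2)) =-1 / 3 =-0.33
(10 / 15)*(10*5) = 100 / 3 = 33.33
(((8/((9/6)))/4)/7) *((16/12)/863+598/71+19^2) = 271628660/3860199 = 70.37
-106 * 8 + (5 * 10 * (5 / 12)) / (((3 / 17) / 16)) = 1040.89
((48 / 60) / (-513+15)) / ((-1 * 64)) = 1 / 39840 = 0.00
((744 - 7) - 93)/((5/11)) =7084/5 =1416.80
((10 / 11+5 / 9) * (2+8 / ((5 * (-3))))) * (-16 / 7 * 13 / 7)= -12064 / 1323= -9.12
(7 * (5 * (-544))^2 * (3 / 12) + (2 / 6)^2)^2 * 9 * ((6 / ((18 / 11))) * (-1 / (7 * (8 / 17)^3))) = -733797434654506306843 / 96768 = -7583058807193558.89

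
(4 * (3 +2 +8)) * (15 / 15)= 52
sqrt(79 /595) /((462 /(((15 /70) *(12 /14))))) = 3 *sqrt(47005) /4489870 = 0.00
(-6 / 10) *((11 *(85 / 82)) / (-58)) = 561 / 4756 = 0.12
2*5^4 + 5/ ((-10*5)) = 12499/ 10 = 1249.90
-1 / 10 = -0.10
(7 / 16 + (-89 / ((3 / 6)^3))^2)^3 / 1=533630979441701260631 / 4096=130281000840259096.83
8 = 8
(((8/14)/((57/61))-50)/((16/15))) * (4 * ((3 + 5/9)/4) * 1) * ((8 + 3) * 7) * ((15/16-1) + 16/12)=-33056815/2052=-16109.56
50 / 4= 25 / 2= 12.50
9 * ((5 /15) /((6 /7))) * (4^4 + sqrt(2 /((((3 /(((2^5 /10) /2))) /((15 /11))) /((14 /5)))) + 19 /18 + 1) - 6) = 7 * sqrt(667370) /660 + 875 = 883.66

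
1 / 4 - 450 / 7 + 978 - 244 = 669.96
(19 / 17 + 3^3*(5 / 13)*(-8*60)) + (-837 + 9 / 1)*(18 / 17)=-5860.20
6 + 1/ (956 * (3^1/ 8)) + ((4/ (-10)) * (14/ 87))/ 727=151233156/ 25194185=6.00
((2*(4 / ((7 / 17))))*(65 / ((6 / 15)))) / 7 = 22100 / 49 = 451.02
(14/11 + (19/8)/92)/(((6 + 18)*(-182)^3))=-0.00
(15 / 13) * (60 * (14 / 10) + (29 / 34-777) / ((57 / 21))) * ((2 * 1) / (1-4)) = 652295 / 4199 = 155.35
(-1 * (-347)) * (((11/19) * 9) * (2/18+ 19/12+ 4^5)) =140942725/76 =1854509.54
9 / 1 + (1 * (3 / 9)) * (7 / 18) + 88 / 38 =11.45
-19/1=-19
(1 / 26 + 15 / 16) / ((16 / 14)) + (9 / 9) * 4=4.85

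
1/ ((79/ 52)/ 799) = 41548/ 79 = 525.92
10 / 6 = 5 / 3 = 1.67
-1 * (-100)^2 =-10000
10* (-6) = -60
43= 43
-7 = -7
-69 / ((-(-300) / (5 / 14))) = -23 / 280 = -0.08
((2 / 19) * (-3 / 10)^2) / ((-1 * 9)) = -1 / 950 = -0.00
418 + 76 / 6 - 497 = -199 / 3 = -66.33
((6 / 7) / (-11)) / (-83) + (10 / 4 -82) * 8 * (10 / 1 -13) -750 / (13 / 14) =91416942 / 83083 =1100.31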